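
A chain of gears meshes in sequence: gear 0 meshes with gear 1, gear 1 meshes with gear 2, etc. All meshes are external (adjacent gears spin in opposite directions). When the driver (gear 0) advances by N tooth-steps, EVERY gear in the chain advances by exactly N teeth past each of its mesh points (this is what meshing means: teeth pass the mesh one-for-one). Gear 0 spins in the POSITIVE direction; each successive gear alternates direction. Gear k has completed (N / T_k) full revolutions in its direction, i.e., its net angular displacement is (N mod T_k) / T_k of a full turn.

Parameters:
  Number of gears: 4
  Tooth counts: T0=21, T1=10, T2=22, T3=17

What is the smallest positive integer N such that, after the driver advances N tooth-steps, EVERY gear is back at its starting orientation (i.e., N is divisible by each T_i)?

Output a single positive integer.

Gear k returns to start when N is a multiple of T_k.
All gears at start simultaneously when N is a common multiple of [21, 10, 22, 17]; the smallest such N is lcm(21, 10, 22, 17).
Start: lcm = T0 = 21
Fold in T1=10: gcd(21, 10) = 1; lcm(21, 10) = 21 * 10 / 1 = 210 / 1 = 210
Fold in T2=22: gcd(210, 22) = 2; lcm(210, 22) = 210 * 22 / 2 = 4620 / 2 = 2310
Fold in T3=17: gcd(2310, 17) = 1; lcm(2310, 17) = 2310 * 17 / 1 = 39270 / 1 = 39270
Full cycle length = 39270

Answer: 39270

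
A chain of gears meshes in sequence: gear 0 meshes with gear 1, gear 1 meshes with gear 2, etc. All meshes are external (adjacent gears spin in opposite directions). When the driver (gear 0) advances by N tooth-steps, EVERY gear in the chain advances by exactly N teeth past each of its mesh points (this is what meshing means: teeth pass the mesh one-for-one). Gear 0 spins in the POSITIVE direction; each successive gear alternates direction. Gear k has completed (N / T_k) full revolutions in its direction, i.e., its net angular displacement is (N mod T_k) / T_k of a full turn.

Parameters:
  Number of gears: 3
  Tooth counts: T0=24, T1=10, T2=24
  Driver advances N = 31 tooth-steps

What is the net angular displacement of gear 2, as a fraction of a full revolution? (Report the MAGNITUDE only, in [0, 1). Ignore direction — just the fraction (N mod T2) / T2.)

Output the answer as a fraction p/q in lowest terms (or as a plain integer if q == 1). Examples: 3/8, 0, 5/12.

Answer: 7/24

Derivation:
Chain of 3 gears, tooth counts: [24, 10, 24]
  gear 0: T0=24, direction=positive, advance = 31 mod 24 = 7 teeth = 7/24 turn
  gear 1: T1=10, direction=negative, advance = 31 mod 10 = 1 teeth = 1/10 turn
  gear 2: T2=24, direction=positive, advance = 31 mod 24 = 7 teeth = 7/24 turn
Gear 2: 31 mod 24 = 7
Fraction = 7 / 24 = 7/24 (gcd(7,24)=1) = 7/24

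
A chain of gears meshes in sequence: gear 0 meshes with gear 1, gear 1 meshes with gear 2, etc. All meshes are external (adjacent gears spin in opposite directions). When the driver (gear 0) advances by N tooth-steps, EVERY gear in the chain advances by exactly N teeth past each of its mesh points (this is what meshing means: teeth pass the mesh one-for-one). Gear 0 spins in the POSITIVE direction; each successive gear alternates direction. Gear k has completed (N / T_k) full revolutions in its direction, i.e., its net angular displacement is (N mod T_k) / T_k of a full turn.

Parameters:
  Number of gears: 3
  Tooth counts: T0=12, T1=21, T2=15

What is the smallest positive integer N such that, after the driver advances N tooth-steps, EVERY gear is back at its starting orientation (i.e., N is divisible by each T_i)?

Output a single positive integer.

Answer: 420

Derivation:
Gear k returns to start when N is a multiple of T_k.
All gears at start simultaneously when N is a common multiple of [12, 21, 15]; the smallest such N is lcm(12, 21, 15).
Start: lcm = T0 = 12
Fold in T1=21: gcd(12, 21) = 3; lcm(12, 21) = 12 * 21 / 3 = 252 / 3 = 84
Fold in T2=15: gcd(84, 15) = 3; lcm(84, 15) = 84 * 15 / 3 = 1260 / 3 = 420
Full cycle length = 420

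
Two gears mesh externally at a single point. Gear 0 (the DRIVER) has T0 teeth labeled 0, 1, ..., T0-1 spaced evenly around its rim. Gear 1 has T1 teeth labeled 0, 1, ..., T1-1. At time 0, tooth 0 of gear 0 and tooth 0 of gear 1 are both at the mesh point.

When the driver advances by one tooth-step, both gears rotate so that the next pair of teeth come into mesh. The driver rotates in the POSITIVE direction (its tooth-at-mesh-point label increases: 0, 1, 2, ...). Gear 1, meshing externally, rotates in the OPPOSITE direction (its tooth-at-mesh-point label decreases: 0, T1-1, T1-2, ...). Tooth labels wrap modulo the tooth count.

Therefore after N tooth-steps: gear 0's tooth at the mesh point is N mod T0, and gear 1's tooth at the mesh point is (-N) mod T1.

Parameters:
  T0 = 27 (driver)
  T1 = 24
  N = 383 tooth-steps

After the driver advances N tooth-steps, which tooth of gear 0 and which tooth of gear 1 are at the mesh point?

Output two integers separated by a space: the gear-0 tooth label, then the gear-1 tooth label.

Gear 0 (driver, T0=27): tooth at mesh = N mod T0
  383 = 14 * 27 + 5, so 383 mod 27 = 5
  gear 0 tooth = 5
Gear 1 (driven, T1=24): tooth at mesh = (-N) mod T1
  383 = 15 * 24 + 23, so 383 mod 24 = 23
  (-383) mod 24 = (-23) mod 24 = 24 - 23 = 1
Mesh after 383 steps: gear-0 tooth 5 meets gear-1 tooth 1

Answer: 5 1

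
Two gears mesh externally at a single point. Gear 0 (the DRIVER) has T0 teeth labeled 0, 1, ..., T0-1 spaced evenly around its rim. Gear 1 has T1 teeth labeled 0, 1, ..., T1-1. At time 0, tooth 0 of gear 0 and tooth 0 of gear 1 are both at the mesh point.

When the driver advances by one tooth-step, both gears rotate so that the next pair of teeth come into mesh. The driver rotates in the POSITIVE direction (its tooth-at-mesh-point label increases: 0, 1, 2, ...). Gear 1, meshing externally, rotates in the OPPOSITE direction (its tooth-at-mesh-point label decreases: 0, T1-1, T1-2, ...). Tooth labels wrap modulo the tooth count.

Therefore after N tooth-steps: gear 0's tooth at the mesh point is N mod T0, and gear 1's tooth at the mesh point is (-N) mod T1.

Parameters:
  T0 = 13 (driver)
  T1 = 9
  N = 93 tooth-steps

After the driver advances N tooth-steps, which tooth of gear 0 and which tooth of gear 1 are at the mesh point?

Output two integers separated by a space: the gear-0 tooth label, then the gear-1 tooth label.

Answer: 2 6

Derivation:
Gear 0 (driver, T0=13): tooth at mesh = N mod T0
  93 = 7 * 13 + 2, so 93 mod 13 = 2
  gear 0 tooth = 2
Gear 1 (driven, T1=9): tooth at mesh = (-N) mod T1
  93 = 10 * 9 + 3, so 93 mod 9 = 3
  (-93) mod 9 = (-3) mod 9 = 9 - 3 = 6
Mesh after 93 steps: gear-0 tooth 2 meets gear-1 tooth 6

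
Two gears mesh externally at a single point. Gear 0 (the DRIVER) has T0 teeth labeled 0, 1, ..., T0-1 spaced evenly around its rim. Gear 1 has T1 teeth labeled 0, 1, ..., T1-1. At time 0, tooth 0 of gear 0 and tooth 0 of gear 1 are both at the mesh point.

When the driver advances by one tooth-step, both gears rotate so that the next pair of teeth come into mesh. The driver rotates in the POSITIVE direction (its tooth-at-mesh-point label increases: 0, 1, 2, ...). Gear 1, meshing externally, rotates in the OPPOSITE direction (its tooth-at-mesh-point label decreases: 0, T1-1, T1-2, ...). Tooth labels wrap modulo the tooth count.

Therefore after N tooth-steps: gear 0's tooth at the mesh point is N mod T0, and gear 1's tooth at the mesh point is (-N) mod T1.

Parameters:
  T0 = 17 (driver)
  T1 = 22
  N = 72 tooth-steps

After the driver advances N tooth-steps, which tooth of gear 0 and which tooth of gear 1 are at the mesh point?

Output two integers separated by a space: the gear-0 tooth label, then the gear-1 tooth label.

Answer: 4 16

Derivation:
Gear 0 (driver, T0=17): tooth at mesh = N mod T0
  72 = 4 * 17 + 4, so 72 mod 17 = 4
  gear 0 tooth = 4
Gear 1 (driven, T1=22): tooth at mesh = (-N) mod T1
  72 = 3 * 22 + 6, so 72 mod 22 = 6
  (-72) mod 22 = (-6) mod 22 = 22 - 6 = 16
Mesh after 72 steps: gear-0 tooth 4 meets gear-1 tooth 16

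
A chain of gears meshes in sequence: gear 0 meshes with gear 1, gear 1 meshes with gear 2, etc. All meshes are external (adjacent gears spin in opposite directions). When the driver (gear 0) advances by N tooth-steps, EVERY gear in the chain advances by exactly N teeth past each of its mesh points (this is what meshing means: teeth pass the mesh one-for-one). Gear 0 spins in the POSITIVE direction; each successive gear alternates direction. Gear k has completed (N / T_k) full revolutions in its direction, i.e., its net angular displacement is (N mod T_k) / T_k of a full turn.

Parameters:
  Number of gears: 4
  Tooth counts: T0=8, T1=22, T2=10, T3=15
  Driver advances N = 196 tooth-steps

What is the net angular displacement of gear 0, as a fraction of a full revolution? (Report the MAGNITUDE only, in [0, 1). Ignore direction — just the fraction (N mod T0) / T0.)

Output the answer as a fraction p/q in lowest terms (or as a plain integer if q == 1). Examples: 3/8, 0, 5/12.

Answer: 1/2

Derivation:
Chain of 4 gears, tooth counts: [8, 22, 10, 15]
  gear 0: T0=8, direction=positive, advance = 196 mod 8 = 4 teeth = 4/8 turn
  gear 1: T1=22, direction=negative, advance = 196 mod 22 = 20 teeth = 20/22 turn
  gear 2: T2=10, direction=positive, advance = 196 mod 10 = 6 teeth = 6/10 turn
  gear 3: T3=15, direction=negative, advance = 196 mod 15 = 1 teeth = 1/15 turn
Gear 0: 196 mod 8 = 4
Fraction = 4 / 8 = 1/2 (gcd(4,8)=4) = 1/2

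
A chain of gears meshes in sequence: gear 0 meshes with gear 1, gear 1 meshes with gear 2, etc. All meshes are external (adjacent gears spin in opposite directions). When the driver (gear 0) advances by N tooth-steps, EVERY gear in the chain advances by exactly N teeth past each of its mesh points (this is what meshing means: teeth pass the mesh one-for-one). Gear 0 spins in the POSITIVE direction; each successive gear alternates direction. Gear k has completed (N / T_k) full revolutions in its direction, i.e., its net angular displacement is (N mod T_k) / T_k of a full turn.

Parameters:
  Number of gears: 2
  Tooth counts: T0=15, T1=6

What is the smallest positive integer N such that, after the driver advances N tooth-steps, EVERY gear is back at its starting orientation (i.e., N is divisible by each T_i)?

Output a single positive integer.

Gear k returns to start when N is a multiple of T_k.
All gears at start simultaneously when N is a common multiple of [15, 6]; the smallest such N is lcm(15, 6).
Start: lcm = T0 = 15
Fold in T1=6: gcd(15, 6) = 3; lcm(15, 6) = 15 * 6 / 3 = 90 / 3 = 30
Full cycle length = 30

Answer: 30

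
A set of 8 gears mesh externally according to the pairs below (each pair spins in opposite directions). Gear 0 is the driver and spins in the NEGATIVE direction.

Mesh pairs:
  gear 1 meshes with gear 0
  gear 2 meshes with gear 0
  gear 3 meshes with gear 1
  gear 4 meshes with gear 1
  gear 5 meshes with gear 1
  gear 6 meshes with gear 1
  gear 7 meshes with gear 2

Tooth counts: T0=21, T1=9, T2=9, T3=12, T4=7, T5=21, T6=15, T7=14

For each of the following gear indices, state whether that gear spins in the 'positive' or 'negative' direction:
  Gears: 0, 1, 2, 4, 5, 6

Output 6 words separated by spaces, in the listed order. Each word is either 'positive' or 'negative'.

Gear 0 (driver): negative (depth 0)
  gear 1: meshes with gear 0 -> depth 1 -> positive (opposite of gear 0)
  gear 2: meshes with gear 0 -> depth 1 -> positive (opposite of gear 0)
  gear 3: meshes with gear 1 -> depth 2 -> negative (opposite of gear 1)
  gear 4: meshes with gear 1 -> depth 2 -> negative (opposite of gear 1)
  gear 5: meshes with gear 1 -> depth 2 -> negative (opposite of gear 1)
  gear 6: meshes with gear 1 -> depth 2 -> negative (opposite of gear 1)
  gear 7: meshes with gear 2 -> depth 2 -> negative (opposite of gear 2)
Queried indices 0, 1, 2, 4, 5, 6 -> negative, positive, positive, negative, negative, negative

Answer: negative positive positive negative negative negative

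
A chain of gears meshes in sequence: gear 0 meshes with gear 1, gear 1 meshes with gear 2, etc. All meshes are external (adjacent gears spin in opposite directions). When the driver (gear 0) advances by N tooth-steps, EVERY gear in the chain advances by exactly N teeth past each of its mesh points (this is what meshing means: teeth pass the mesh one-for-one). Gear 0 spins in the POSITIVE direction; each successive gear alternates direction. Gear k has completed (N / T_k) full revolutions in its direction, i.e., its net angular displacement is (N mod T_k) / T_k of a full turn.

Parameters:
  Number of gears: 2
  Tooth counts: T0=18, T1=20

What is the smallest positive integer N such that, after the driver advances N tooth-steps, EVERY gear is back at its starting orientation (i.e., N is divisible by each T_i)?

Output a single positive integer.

Gear k returns to start when N is a multiple of T_k.
All gears at start simultaneously when N is a common multiple of [18, 20]; the smallest such N is lcm(18, 20).
Start: lcm = T0 = 18
Fold in T1=20: gcd(18, 20) = 2; lcm(18, 20) = 18 * 20 / 2 = 360 / 2 = 180
Full cycle length = 180

Answer: 180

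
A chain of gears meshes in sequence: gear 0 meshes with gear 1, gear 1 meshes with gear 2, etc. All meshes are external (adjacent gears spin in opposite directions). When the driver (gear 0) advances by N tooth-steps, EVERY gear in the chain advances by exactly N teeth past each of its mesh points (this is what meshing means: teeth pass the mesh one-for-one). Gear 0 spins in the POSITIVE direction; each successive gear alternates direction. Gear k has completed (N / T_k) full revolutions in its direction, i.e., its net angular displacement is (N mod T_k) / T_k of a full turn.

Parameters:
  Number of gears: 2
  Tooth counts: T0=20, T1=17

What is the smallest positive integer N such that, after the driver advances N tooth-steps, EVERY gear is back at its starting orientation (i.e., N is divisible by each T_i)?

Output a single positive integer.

Answer: 340

Derivation:
Gear k returns to start when N is a multiple of T_k.
All gears at start simultaneously when N is a common multiple of [20, 17]; the smallest such N is lcm(20, 17).
Start: lcm = T0 = 20
Fold in T1=17: gcd(20, 17) = 1; lcm(20, 17) = 20 * 17 / 1 = 340 / 1 = 340
Full cycle length = 340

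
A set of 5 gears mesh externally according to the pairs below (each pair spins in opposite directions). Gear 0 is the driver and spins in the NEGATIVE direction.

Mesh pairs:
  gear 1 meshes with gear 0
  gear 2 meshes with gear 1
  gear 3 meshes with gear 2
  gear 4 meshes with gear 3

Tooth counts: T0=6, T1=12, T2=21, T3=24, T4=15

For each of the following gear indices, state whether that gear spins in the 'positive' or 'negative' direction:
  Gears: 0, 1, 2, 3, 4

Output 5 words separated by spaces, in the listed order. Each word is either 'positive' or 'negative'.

Gear 0 (driver): negative (depth 0)
  gear 1: meshes with gear 0 -> depth 1 -> positive (opposite of gear 0)
  gear 2: meshes with gear 1 -> depth 2 -> negative (opposite of gear 1)
  gear 3: meshes with gear 2 -> depth 3 -> positive (opposite of gear 2)
  gear 4: meshes with gear 3 -> depth 4 -> negative (opposite of gear 3)
Queried indices 0, 1, 2, 3, 4 -> negative, positive, negative, positive, negative

Answer: negative positive negative positive negative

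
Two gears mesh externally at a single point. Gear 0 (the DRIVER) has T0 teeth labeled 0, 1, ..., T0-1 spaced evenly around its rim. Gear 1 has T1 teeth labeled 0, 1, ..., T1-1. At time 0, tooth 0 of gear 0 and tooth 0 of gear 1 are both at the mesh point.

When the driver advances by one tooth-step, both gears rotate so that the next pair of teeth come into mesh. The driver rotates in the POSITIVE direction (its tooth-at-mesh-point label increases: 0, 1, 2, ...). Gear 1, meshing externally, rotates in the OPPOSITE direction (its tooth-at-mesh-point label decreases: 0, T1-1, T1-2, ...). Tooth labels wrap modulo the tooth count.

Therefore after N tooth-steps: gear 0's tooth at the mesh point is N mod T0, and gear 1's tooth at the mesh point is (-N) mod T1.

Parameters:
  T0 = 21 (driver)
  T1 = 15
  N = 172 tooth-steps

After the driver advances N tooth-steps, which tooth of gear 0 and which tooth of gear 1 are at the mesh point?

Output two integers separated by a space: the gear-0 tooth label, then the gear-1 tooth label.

Answer: 4 8

Derivation:
Gear 0 (driver, T0=21): tooth at mesh = N mod T0
  172 = 8 * 21 + 4, so 172 mod 21 = 4
  gear 0 tooth = 4
Gear 1 (driven, T1=15): tooth at mesh = (-N) mod T1
  172 = 11 * 15 + 7, so 172 mod 15 = 7
  (-172) mod 15 = (-7) mod 15 = 15 - 7 = 8
Mesh after 172 steps: gear-0 tooth 4 meets gear-1 tooth 8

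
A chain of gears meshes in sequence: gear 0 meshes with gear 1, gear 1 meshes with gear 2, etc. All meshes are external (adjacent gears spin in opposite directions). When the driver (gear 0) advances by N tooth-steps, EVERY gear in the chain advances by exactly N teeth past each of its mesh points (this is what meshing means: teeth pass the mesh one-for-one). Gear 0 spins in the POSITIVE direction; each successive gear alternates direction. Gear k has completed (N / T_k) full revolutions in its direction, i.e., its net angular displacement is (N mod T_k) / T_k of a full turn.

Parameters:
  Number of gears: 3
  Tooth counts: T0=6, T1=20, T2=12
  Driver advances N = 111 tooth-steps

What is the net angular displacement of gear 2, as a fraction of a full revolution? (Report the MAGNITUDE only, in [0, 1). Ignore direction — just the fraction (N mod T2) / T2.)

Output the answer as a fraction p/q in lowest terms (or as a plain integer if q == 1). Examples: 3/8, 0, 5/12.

Chain of 3 gears, tooth counts: [6, 20, 12]
  gear 0: T0=6, direction=positive, advance = 111 mod 6 = 3 teeth = 3/6 turn
  gear 1: T1=20, direction=negative, advance = 111 mod 20 = 11 teeth = 11/20 turn
  gear 2: T2=12, direction=positive, advance = 111 mod 12 = 3 teeth = 3/12 turn
Gear 2: 111 mod 12 = 3
Fraction = 3 / 12 = 1/4 (gcd(3,12)=3) = 1/4

Answer: 1/4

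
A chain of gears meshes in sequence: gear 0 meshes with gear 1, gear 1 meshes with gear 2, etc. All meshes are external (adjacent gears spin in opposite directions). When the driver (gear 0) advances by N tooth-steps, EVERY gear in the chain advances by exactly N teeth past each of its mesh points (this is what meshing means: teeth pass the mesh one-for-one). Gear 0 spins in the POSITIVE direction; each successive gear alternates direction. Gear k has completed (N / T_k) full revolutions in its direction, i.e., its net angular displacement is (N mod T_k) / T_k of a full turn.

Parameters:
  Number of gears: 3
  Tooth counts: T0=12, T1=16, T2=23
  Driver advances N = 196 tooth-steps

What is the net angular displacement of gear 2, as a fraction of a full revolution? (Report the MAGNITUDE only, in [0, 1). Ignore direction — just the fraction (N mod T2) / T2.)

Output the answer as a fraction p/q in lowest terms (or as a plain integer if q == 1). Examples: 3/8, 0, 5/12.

Chain of 3 gears, tooth counts: [12, 16, 23]
  gear 0: T0=12, direction=positive, advance = 196 mod 12 = 4 teeth = 4/12 turn
  gear 1: T1=16, direction=negative, advance = 196 mod 16 = 4 teeth = 4/16 turn
  gear 2: T2=23, direction=positive, advance = 196 mod 23 = 12 teeth = 12/23 turn
Gear 2: 196 mod 23 = 12
Fraction = 12 / 23 = 12/23 (gcd(12,23)=1) = 12/23

Answer: 12/23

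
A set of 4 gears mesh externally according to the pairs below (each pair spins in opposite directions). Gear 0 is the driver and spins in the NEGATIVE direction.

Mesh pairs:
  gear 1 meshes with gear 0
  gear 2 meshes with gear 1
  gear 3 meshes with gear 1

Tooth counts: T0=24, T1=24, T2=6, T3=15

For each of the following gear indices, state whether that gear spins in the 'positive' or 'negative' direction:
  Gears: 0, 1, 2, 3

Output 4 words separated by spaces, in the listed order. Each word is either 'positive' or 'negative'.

Answer: negative positive negative negative

Derivation:
Gear 0 (driver): negative (depth 0)
  gear 1: meshes with gear 0 -> depth 1 -> positive (opposite of gear 0)
  gear 2: meshes with gear 1 -> depth 2 -> negative (opposite of gear 1)
  gear 3: meshes with gear 1 -> depth 2 -> negative (opposite of gear 1)
Queried indices 0, 1, 2, 3 -> negative, positive, negative, negative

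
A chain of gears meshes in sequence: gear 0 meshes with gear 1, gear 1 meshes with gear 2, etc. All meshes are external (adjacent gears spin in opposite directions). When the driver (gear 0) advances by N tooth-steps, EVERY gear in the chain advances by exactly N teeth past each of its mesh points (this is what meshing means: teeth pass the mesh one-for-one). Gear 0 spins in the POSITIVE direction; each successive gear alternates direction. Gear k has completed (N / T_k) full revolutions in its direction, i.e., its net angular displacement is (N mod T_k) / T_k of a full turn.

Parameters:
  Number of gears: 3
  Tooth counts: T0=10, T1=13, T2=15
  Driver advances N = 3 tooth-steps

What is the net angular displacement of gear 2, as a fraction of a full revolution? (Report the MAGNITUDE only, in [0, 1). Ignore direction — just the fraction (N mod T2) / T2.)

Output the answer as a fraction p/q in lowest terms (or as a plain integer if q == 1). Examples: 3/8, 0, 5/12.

Chain of 3 gears, tooth counts: [10, 13, 15]
  gear 0: T0=10, direction=positive, advance = 3 mod 10 = 3 teeth = 3/10 turn
  gear 1: T1=13, direction=negative, advance = 3 mod 13 = 3 teeth = 3/13 turn
  gear 2: T2=15, direction=positive, advance = 3 mod 15 = 3 teeth = 3/15 turn
Gear 2: 3 mod 15 = 3
Fraction = 3 / 15 = 1/5 (gcd(3,15)=3) = 1/5

Answer: 1/5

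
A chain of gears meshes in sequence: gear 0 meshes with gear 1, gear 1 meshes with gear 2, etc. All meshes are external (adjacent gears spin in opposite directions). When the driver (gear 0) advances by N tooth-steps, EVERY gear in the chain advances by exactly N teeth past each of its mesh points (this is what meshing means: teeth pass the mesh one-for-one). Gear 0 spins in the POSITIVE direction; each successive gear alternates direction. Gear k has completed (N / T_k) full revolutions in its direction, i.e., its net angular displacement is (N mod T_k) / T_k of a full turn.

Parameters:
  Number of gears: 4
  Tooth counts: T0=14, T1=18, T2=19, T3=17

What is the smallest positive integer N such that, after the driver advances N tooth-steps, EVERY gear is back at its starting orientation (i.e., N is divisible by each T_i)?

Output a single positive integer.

Gear k returns to start when N is a multiple of T_k.
All gears at start simultaneously when N is a common multiple of [14, 18, 19, 17]; the smallest such N is lcm(14, 18, 19, 17).
Start: lcm = T0 = 14
Fold in T1=18: gcd(14, 18) = 2; lcm(14, 18) = 14 * 18 / 2 = 252 / 2 = 126
Fold in T2=19: gcd(126, 19) = 1; lcm(126, 19) = 126 * 19 / 1 = 2394 / 1 = 2394
Fold in T3=17: gcd(2394, 17) = 1; lcm(2394, 17) = 2394 * 17 / 1 = 40698 / 1 = 40698
Full cycle length = 40698

Answer: 40698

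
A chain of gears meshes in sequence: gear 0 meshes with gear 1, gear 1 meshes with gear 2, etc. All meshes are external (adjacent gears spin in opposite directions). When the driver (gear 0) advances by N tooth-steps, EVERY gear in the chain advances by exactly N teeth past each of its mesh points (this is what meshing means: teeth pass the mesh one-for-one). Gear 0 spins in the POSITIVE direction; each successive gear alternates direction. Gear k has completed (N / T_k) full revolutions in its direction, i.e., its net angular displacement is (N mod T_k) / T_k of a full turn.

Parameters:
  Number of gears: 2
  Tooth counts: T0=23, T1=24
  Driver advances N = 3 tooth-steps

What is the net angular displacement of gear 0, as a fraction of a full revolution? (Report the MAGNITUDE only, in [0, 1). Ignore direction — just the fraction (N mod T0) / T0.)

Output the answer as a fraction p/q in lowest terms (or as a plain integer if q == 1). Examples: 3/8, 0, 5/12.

Answer: 3/23

Derivation:
Chain of 2 gears, tooth counts: [23, 24]
  gear 0: T0=23, direction=positive, advance = 3 mod 23 = 3 teeth = 3/23 turn
  gear 1: T1=24, direction=negative, advance = 3 mod 24 = 3 teeth = 3/24 turn
Gear 0: 3 mod 23 = 3
Fraction = 3 / 23 = 3/23 (gcd(3,23)=1) = 3/23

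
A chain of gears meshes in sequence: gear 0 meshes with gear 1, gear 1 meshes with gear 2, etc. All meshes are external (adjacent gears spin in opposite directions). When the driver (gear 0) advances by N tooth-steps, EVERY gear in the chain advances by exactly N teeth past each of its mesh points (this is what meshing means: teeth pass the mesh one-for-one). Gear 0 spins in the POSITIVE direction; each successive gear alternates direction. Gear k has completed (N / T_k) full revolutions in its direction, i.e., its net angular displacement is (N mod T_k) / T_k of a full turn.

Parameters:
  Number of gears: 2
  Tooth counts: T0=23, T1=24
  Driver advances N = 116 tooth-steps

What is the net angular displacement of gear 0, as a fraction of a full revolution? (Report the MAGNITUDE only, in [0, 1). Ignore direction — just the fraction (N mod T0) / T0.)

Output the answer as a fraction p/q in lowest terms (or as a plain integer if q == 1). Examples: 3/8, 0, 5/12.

Answer: 1/23

Derivation:
Chain of 2 gears, tooth counts: [23, 24]
  gear 0: T0=23, direction=positive, advance = 116 mod 23 = 1 teeth = 1/23 turn
  gear 1: T1=24, direction=negative, advance = 116 mod 24 = 20 teeth = 20/24 turn
Gear 0: 116 mod 23 = 1
Fraction = 1 / 23 = 1/23 (gcd(1,23)=1) = 1/23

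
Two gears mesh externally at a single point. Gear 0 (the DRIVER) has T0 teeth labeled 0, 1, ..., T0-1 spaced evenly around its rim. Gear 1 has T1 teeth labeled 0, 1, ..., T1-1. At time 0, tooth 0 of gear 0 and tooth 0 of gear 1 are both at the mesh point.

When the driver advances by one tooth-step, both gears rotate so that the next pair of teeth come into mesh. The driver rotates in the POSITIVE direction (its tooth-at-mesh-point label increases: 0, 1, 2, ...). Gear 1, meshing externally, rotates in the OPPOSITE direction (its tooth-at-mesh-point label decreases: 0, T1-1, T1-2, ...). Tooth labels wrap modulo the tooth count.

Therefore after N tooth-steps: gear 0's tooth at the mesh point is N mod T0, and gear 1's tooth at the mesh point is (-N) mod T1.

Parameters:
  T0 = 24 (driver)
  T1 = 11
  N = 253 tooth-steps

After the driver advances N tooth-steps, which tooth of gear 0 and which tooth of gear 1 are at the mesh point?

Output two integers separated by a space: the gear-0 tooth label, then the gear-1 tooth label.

Answer: 13 0

Derivation:
Gear 0 (driver, T0=24): tooth at mesh = N mod T0
  253 = 10 * 24 + 13, so 253 mod 24 = 13
  gear 0 tooth = 13
Gear 1 (driven, T1=11): tooth at mesh = (-N) mod T1
  253 = 23 * 11 + 0, so 253 mod 11 = 0
  (-253) mod 11 = 0
Mesh after 253 steps: gear-0 tooth 13 meets gear-1 tooth 0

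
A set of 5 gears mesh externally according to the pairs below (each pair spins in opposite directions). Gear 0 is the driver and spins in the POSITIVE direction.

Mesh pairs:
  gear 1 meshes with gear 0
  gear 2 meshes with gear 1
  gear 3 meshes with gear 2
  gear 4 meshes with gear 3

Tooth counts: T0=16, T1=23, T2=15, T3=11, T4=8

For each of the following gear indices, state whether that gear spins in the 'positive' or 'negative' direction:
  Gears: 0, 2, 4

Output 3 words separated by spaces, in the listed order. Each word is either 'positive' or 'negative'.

Gear 0 (driver): positive (depth 0)
  gear 1: meshes with gear 0 -> depth 1 -> negative (opposite of gear 0)
  gear 2: meshes with gear 1 -> depth 2 -> positive (opposite of gear 1)
  gear 3: meshes with gear 2 -> depth 3 -> negative (opposite of gear 2)
  gear 4: meshes with gear 3 -> depth 4 -> positive (opposite of gear 3)
Queried indices 0, 2, 4 -> positive, positive, positive

Answer: positive positive positive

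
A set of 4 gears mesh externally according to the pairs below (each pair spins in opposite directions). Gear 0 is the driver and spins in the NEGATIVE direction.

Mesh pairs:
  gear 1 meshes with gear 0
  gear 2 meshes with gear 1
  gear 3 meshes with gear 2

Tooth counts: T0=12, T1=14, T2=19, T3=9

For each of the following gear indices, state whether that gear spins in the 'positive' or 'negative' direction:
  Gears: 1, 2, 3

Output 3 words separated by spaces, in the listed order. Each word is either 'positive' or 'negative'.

Answer: positive negative positive

Derivation:
Gear 0 (driver): negative (depth 0)
  gear 1: meshes with gear 0 -> depth 1 -> positive (opposite of gear 0)
  gear 2: meshes with gear 1 -> depth 2 -> negative (opposite of gear 1)
  gear 3: meshes with gear 2 -> depth 3 -> positive (opposite of gear 2)
Queried indices 1, 2, 3 -> positive, negative, positive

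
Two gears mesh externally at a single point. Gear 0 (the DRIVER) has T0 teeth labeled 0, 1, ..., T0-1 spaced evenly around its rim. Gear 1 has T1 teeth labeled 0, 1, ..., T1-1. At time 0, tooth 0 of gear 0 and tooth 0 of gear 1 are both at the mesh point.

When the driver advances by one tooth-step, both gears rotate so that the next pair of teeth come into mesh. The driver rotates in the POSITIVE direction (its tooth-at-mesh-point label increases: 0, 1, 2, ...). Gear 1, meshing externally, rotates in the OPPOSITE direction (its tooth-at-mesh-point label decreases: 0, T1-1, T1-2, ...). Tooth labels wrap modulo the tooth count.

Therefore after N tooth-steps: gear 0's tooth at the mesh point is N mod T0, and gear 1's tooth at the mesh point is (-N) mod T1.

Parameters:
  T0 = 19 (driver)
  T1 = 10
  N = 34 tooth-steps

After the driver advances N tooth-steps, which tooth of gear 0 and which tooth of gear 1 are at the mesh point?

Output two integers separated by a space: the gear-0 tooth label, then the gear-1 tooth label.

Gear 0 (driver, T0=19): tooth at mesh = N mod T0
  34 = 1 * 19 + 15, so 34 mod 19 = 15
  gear 0 tooth = 15
Gear 1 (driven, T1=10): tooth at mesh = (-N) mod T1
  34 = 3 * 10 + 4, so 34 mod 10 = 4
  (-34) mod 10 = (-4) mod 10 = 10 - 4 = 6
Mesh after 34 steps: gear-0 tooth 15 meets gear-1 tooth 6

Answer: 15 6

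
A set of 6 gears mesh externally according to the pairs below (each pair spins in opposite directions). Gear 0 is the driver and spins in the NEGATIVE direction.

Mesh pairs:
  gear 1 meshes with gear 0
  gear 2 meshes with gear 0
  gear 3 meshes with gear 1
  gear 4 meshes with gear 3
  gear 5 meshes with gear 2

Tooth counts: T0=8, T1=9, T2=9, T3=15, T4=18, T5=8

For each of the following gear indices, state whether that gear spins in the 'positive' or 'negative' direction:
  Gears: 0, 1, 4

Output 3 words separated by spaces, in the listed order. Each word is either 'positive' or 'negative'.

Answer: negative positive positive

Derivation:
Gear 0 (driver): negative (depth 0)
  gear 1: meshes with gear 0 -> depth 1 -> positive (opposite of gear 0)
  gear 2: meshes with gear 0 -> depth 1 -> positive (opposite of gear 0)
  gear 3: meshes with gear 1 -> depth 2 -> negative (opposite of gear 1)
  gear 4: meshes with gear 3 -> depth 3 -> positive (opposite of gear 3)
  gear 5: meshes with gear 2 -> depth 2 -> negative (opposite of gear 2)
Queried indices 0, 1, 4 -> negative, positive, positive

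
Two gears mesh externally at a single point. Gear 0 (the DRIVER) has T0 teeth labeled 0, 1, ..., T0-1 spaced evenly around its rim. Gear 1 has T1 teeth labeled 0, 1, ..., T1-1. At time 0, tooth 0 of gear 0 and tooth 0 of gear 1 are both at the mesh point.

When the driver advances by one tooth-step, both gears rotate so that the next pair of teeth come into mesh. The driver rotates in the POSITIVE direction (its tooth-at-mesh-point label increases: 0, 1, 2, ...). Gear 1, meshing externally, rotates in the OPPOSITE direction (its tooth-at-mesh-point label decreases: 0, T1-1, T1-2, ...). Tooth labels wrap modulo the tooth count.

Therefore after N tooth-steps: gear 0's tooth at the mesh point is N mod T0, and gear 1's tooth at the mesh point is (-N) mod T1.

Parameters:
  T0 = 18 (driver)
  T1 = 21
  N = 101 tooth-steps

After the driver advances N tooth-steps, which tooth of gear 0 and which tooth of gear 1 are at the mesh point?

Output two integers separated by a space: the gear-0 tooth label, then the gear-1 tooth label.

Gear 0 (driver, T0=18): tooth at mesh = N mod T0
  101 = 5 * 18 + 11, so 101 mod 18 = 11
  gear 0 tooth = 11
Gear 1 (driven, T1=21): tooth at mesh = (-N) mod T1
  101 = 4 * 21 + 17, so 101 mod 21 = 17
  (-101) mod 21 = (-17) mod 21 = 21 - 17 = 4
Mesh after 101 steps: gear-0 tooth 11 meets gear-1 tooth 4

Answer: 11 4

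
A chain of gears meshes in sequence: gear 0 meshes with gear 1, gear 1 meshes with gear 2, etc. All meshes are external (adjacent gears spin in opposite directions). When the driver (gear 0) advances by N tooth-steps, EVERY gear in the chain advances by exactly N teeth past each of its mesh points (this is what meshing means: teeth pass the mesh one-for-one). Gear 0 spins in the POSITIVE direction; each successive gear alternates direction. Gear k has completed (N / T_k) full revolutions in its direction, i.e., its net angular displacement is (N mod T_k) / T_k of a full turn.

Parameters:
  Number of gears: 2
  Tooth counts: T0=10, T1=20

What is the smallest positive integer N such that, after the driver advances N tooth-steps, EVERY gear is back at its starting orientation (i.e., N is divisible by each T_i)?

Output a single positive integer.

Answer: 20

Derivation:
Gear k returns to start when N is a multiple of T_k.
All gears at start simultaneously when N is a common multiple of [10, 20]; the smallest such N is lcm(10, 20).
Start: lcm = T0 = 10
Fold in T1=20: gcd(10, 20) = 10; lcm(10, 20) = 10 * 20 / 10 = 200 / 10 = 20
Full cycle length = 20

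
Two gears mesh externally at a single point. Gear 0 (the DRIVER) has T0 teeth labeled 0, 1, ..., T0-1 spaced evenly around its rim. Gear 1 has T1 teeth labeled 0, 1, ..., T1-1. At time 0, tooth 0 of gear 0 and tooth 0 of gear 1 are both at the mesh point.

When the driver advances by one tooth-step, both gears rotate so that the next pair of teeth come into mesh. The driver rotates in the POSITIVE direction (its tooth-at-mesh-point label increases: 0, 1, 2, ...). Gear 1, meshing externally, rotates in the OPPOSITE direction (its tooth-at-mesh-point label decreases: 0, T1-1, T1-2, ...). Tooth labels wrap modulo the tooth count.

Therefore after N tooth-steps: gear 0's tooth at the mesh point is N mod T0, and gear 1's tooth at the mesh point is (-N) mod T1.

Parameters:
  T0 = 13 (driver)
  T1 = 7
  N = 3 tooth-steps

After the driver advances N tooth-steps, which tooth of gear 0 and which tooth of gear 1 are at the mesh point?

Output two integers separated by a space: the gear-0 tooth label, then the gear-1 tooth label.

Gear 0 (driver, T0=13): tooth at mesh = N mod T0
  3 = 0 * 13 + 3, so 3 mod 13 = 3
  gear 0 tooth = 3
Gear 1 (driven, T1=7): tooth at mesh = (-N) mod T1
  3 = 0 * 7 + 3, so 3 mod 7 = 3
  (-3) mod 7 = (-3) mod 7 = 7 - 3 = 4
Mesh after 3 steps: gear-0 tooth 3 meets gear-1 tooth 4

Answer: 3 4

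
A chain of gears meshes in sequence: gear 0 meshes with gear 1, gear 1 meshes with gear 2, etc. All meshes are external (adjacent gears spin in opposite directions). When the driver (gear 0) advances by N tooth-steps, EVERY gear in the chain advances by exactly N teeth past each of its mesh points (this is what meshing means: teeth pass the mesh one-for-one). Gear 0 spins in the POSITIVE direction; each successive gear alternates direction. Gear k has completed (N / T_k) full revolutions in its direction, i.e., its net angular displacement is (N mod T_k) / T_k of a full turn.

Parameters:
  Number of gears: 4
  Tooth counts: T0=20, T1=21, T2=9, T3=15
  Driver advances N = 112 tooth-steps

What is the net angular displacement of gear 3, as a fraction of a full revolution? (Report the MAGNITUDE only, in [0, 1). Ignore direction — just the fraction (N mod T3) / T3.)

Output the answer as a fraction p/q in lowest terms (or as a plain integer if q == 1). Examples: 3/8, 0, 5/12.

Chain of 4 gears, tooth counts: [20, 21, 9, 15]
  gear 0: T0=20, direction=positive, advance = 112 mod 20 = 12 teeth = 12/20 turn
  gear 1: T1=21, direction=negative, advance = 112 mod 21 = 7 teeth = 7/21 turn
  gear 2: T2=9, direction=positive, advance = 112 mod 9 = 4 teeth = 4/9 turn
  gear 3: T3=15, direction=negative, advance = 112 mod 15 = 7 teeth = 7/15 turn
Gear 3: 112 mod 15 = 7
Fraction = 7 / 15 = 7/15 (gcd(7,15)=1) = 7/15

Answer: 7/15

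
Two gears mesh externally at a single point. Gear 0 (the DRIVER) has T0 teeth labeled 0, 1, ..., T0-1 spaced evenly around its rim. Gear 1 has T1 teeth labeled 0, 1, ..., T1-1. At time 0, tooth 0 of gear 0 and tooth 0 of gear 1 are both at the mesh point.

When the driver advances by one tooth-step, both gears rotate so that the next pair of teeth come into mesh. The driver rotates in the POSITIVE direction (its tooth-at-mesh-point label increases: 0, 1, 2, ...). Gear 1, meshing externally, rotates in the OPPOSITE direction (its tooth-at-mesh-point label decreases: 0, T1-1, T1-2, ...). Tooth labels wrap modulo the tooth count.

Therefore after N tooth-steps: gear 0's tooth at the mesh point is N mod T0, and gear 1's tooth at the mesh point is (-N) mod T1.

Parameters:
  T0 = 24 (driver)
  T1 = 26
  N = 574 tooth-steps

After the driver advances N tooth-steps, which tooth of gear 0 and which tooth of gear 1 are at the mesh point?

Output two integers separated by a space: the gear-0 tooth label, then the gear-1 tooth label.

Answer: 22 24

Derivation:
Gear 0 (driver, T0=24): tooth at mesh = N mod T0
  574 = 23 * 24 + 22, so 574 mod 24 = 22
  gear 0 tooth = 22
Gear 1 (driven, T1=26): tooth at mesh = (-N) mod T1
  574 = 22 * 26 + 2, so 574 mod 26 = 2
  (-574) mod 26 = (-2) mod 26 = 26 - 2 = 24
Mesh after 574 steps: gear-0 tooth 22 meets gear-1 tooth 24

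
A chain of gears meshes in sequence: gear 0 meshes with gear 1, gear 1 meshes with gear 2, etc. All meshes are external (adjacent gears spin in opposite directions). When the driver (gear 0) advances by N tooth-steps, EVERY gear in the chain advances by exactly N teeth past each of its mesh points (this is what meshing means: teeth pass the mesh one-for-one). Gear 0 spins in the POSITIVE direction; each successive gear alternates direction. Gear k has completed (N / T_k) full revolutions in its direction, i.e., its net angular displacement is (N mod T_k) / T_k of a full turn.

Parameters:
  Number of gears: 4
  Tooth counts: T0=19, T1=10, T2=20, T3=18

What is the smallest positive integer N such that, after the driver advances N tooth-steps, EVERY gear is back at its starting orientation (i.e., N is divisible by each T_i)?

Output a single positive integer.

Answer: 3420

Derivation:
Gear k returns to start when N is a multiple of T_k.
All gears at start simultaneously when N is a common multiple of [19, 10, 20, 18]; the smallest such N is lcm(19, 10, 20, 18).
Start: lcm = T0 = 19
Fold in T1=10: gcd(19, 10) = 1; lcm(19, 10) = 19 * 10 / 1 = 190 / 1 = 190
Fold in T2=20: gcd(190, 20) = 10; lcm(190, 20) = 190 * 20 / 10 = 3800 / 10 = 380
Fold in T3=18: gcd(380, 18) = 2; lcm(380, 18) = 380 * 18 / 2 = 6840 / 2 = 3420
Full cycle length = 3420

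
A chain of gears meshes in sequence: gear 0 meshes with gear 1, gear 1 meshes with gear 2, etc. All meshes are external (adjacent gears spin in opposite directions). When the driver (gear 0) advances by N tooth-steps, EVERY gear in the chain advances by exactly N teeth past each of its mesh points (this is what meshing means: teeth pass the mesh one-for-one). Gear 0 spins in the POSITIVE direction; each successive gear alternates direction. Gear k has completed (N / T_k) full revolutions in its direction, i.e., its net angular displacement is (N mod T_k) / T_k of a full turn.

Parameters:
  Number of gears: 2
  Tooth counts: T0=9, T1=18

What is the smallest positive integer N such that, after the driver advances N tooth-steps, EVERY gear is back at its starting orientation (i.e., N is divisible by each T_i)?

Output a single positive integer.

Answer: 18

Derivation:
Gear k returns to start when N is a multiple of T_k.
All gears at start simultaneously when N is a common multiple of [9, 18]; the smallest such N is lcm(9, 18).
Start: lcm = T0 = 9
Fold in T1=18: gcd(9, 18) = 9; lcm(9, 18) = 9 * 18 / 9 = 162 / 9 = 18
Full cycle length = 18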